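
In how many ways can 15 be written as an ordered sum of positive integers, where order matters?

16384

Each of the 14 gaps between 15 units is either a break or not: 2^14 = 16384.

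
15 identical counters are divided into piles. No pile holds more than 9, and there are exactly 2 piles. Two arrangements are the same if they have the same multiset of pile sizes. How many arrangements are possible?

They are:
6, 9
7, 8

2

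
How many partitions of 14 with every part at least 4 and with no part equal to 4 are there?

Listing the qualifying partitions of 14:
14
9,5
8,6
7,7

4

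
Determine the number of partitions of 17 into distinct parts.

38

A partial list (first 12 by largest part):
17
16, 1
15, 2
14, 3
14, 2, 1
13, 4
13, 3, 1
12, 5
12, 4, 1
12, 3, 2
11, 6
11, 5, 1
…and 26 more, for 38 total.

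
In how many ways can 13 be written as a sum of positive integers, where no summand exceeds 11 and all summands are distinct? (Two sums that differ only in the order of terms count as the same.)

16

They are:
11+2
10+3
10+2+1
9+4
9+3+1
8+5
8+4+1
8+3+2
7+6
7+5+1
7+4+2
7+3+2+1
6+5+2
6+4+3
6+4+2+1
5+4+3+1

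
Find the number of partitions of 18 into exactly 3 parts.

27

There are too many to list fully; the first 12 (by largest part) are:
16,1,1
15,2,1
14,3,1
14,2,2
13,4,1
13,3,2
12,5,1
12,4,2
12,3,3
11,6,1
11,5,2
11,4,3
…and 15 more, for 27 total.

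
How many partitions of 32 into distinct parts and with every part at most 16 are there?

253

Systematic enumeration (by largest part, then next-largest, …) yields 253.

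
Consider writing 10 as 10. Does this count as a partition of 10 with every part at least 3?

The parts sum to 10, and the condition 'every summand is at least 3' holds.

Yes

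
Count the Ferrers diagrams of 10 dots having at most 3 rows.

They are:
10
9,1
8,2
8,1,1
7,3
7,2,1
6,4
6,3,1
6,2,2
5,5
5,4,1
5,3,2
4,4,2
4,3,3
That's 14 in total.

14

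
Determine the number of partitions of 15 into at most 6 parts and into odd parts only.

15

Enumerating:
15
13,1,1
11,3,1
11,1,1,1,1
9,5,1
9,3,3
9,3,1,1,1
7,7,1
7,5,3
7,5,1,1,1
7,3,3,1,1
5,5,5
5,5,3,1,1
5,3,3,3,1
3,3,3,3,3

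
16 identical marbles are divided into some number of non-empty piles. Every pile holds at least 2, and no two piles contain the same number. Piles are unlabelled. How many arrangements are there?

17

The partitions of 16 that satisfy the conditions:
16
14+2
13+3
12+4
11+5
11+3+2
10+6
10+4+2
9+7
9+5+2
9+4+3
8+6+2
8+5+3
7+6+3
7+5+4
7+4+3+2
6+5+3+2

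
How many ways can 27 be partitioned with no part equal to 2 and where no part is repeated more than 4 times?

642

Enumerating by decreasing first part gives 642 partitions in all.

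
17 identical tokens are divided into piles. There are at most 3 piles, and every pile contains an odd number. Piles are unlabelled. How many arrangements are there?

The partitions of 17 that satisfy the conditions:
17
15, 1, 1
13, 3, 1
11, 5, 1
11, 3, 3
9, 7, 1
9, 5, 3
7, 7, 3
7, 5, 5
Counting gives 9.

9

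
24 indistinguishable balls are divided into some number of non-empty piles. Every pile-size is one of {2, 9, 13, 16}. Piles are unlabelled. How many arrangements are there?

Listing the qualifying partitions of 24:
2, 2, 2, 2, 16
2, 9, 13
2, 2, 2, 9, 9
2, 2, 2, 2, 2, 2, 2, 2, 2, 2, 2, 2
That's 4 in total.

4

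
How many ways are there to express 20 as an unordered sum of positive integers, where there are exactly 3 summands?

33

There are too many to list fully; the first 12 (by largest part) are:
18,1,1
17,2,1
16,3,1
16,2,2
15,4,1
15,3,2
14,5,1
14,4,2
14,3,3
13,6,1
13,5,2
13,4,3
…and 21 more, for 33 total.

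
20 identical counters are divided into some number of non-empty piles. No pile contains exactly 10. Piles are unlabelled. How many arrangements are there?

585

Direct enumeration gives 585 partitions.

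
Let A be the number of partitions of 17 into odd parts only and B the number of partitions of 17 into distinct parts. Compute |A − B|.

0

Partitions of 17 into odd parts only: 38.
Partitions of 17 into distinct parts: 38.
|38 − 38| = 0.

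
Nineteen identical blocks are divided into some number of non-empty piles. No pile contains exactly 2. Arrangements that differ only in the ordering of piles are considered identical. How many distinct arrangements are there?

Counting exhaustively, 193 partitions satisfy the conditions.

193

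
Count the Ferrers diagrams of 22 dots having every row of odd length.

89

A full systematic count gives 89.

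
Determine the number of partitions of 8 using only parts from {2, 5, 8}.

The partitions of 8 that satisfy the conditions:
8
2,2,2,2

2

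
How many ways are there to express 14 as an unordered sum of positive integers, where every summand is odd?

22

They are:
13 + 1
11 + 3
11 + 1 + 1 + 1
9 + 5
9 + 3 + 1 + 1
9 + 1 + 1 + 1 + 1 + 1
7 + 7
7 + 5 + 1 + 1
7 + 3 + 3 + 1
7 + 3 + 1 + 1 + 1 + 1
7 + 1 + 1 + 1 + 1 + 1 + 1 + 1
5 + 5 + 3 + 1
5 + 5 + 1 + 1 + 1 + 1
5 + 3 + 3 + 3
5 + 3 + 3 + 1 + 1 + 1
5 + 3 + 1 + 1 + 1 + 1 + 1 + 1
5 + 1 + 1 + 1 + 1 + 1 + 1 + 1 + 1 + 1
3 + 3 + 3 + 3 + 1 + 1
3 + 3 + 3 + 1 + 1 + 1 + 1 + 1
3 + 3 + 1 + 1 + 1 + 1 + 1 + 1 + 1 + 1
3 + 1 + 1 + 1 + 1 + 1 + 1 + 1 + 1 + 1 + 1 + 1
1 + 1 + 1 + 1 + 1 + 1 + 1 + 1 + 1 + 1 + 1 + 1 + 1 + 1
Counting gives 22.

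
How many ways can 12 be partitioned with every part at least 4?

5

They are:
12
4, 8
5, 7
6, 6
4, 4, 4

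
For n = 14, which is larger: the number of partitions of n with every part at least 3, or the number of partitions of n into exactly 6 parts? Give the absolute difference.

7

Partitions of 14 with every part at least 3: 13.
Partitions of 14 into exactly 6 parts: 20.
|13 − 20| = 7.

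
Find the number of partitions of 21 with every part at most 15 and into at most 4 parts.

There are 104 such partitions.

104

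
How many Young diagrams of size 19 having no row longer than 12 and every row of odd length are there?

46

A partial list (first 12 by largest part):
11+7+1
11+5+3
11+5+1+1+1
11+3+3+1+1
11+3+1+1+1+1+1
11+1+1+1+1+1+1+1+1
9+9+1
9+7+3
9+7+1+1+1
9+5+5
9+5+3+1+1
9+5+1+1+1+1+1
…and 34 more, for 46 total.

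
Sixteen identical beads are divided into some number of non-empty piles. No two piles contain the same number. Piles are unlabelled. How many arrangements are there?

32

There are too many to list fully; the first 12 (by largest part) are:
16
1+15
2+14
3+13
1+2+13
4+12
1+3+12
5+11
1+4+11
2+3+11
6+10
1+5+10
…and 20 more, for 32 total.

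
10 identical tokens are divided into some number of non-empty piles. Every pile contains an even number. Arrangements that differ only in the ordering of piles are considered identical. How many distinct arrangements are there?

They are:
10
8,2
6,4
6,2,2
4,4,2
4,2,2,2
2,2,2,2,2

7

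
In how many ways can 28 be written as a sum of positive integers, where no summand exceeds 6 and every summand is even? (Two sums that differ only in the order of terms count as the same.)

24

They are:
6, 6, 6, 6, 4
6, 6, 6, 6, 2, 2
6, 6, 6, 4, 4, 2
6, 6, 6, 4, 2, 2, 2
6, 6, 6, 2, 2, 2, 2, 2
6, 6, 4, 4, 4, 4
6, 6, 4, 4, 4, 2, 2
6, 6, 4, 4, 2, 2, 2, 2
6, 6, 4, 2, 2, 2, 2, 2, 2
6, 6, 2, 2, 2, 2, 2, 2, 2, 2
6, 4, 4, 4, 4, 4, 2
6, 4, 4, 4, 4, 2, 2, 2
6, 4, 4, 4, 2, 2, 2, 2, 2
6, 4, 4, 2, 2, 2, 2, 2, 2, 2
6, 4, 2, 2, 2, 2, 2, 2, 2, 2, 2
6, 2, 2, 2, 2, 2, 2, 2, 2, 2, 2, 2
4, 4, 4, 4, 4, 4, 4
4, 4, 4, 4, 4, 4, 2, 2
4, 4, 4, 4, 4, 2, 2, 2, 2
4, 4, 4, 4, 2, 2, 2, 2, 2, 2
4, 4, 4, 2, 2, 2, 2, 2, 2, 2, 2
4, 4, 2, 2, 2, 2, 2, 2, 2, 2, 2, 2
4, 2, 2, 2, 2, 2, 2, 2, 2, 2, 2, 2, 2
2, 2, 2, 2, 2, 2, 2, 2, 2, 2, 2, 2, 2, 2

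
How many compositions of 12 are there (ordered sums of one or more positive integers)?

2048

There are 11 gaps and each independently is a cut or not, giving 2^11 = 2048.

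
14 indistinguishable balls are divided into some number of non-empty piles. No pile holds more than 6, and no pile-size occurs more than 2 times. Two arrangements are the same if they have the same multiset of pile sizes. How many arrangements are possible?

26

There are too many to list fully; the first 12 (by largest part) are:
2 + 6 + 6
1 + 1 + 6 + 6
3 + 5 + 6
1 + 2 + 5 + 6
4 + 4 + 6
1 + 3 + 4 + 6
2 + 2 + 4 + 6
1 + 1 + 2 + 4 + 6
2 + 3 + 3 + 6
1 + 1 + 3 + 3 + 6
1 + 2 + 2 + 3 + 6
4 + 5 + 5
…and 14 more, for 26 total.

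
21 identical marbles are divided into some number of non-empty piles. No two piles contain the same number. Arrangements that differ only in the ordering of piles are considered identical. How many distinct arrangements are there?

76

Counting exhaustively, 76 partitions satisfy the conditions.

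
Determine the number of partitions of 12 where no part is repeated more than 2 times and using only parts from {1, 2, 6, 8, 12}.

Enumerating:
12
8, 2, 2
8, 2, 1, 1
6, 6
6, 2, 2, 1, 1
Counting gives 5.

5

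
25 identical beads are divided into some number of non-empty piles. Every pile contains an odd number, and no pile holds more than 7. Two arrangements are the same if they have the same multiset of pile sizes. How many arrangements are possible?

There are too many to list fully; the first 12 (by largest part) are:
1,3,7,7,7
1,1,1,1,7,7,7
1,5,5,7,7
3,3,5,7,7
1,1,1,3,5,7,7
1,1,1,1,1,1,5,7,7
1,1,3,3,3,7,7
1,1,1,1,1,3,3,7,7
1,1,1,1,1,1,1,1,3,7,7
1,1,1,1,1,1,1,1,1,1,1,7,7
3,5,5,5,7
1,1,1,5,5,5,7
…and 44 more, for 56 total.

56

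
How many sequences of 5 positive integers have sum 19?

3060

Place 4 bars in the 18 internal gaps of a row of 19 dots: C(18,4) = 3060.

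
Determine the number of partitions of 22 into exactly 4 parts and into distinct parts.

34

A partial list (first 12 by largest part):
16,3,2,1
15,4,2,1
14,5,2,1
14,4,3,1
13,6,2,1
13,5,3,1
13,4,3,2
12,7,2,1
12,6,3,1
12,5,4,1
12,5,3,2
11,8,2,1
…and 22 more, for 34 total.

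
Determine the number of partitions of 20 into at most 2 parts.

11

Enumerating:
20
19 + 1
18 + 2
17 + 3
16 + 4
15 + 5
14 + 6
13 + 7
12 + 8
11 + 9
10 + 10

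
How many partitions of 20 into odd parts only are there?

64

There are too many to list fully; the first 12 (by largest part) are:
19, 1
17, 3
17, 1, 1, 1
15, 5
15, 3, 1, 1
15, 1, 1, 1, 1, 1
13, 7
13, 5, 1, 1
13, 3, 3, 1
13, 3, 1, 1, 1, 1
13, 1, 1, 1, 1, 1, 1, 1
11, 9
…and 52 more, for 64 total.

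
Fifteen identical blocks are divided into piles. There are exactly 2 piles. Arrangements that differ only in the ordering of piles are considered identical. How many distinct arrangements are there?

The partitions of 15 that satisfy the conditions:
14+1
13+2
12+3
11+4
10+5
9+6
8+7

7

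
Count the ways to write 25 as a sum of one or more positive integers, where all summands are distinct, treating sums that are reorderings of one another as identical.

Systematic enumeration (by largest part, then next-largest, …) yields 142.

142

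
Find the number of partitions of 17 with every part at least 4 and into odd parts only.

The partitions of 17 that satisfy the conditions:
17
5+5+7

2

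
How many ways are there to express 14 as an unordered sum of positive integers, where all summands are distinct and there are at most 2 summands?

7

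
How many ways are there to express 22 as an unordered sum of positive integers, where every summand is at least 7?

7

Enumerating:
22
15+7
14+8
13+9
12+10
11+11
8+7+7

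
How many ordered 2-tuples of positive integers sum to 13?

A composition of 13 into 2 positive parts is chosen by placing 1 dividers among the 12 gaps between 13 units: C(12,1) = 12.

12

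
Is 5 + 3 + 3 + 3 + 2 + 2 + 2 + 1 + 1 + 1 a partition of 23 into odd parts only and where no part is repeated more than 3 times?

The parts sum to 23, and the condition 'every summand is odd' is violated.

No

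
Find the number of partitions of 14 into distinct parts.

22

They are:
14
13,1
12,2
11,3
11,2,1
10,4
10,3,1
9,5
9,4,1
9,3,2
8,6
8,5,1
8,4,2
8,3,2,1
7,6,1
7,5,2
7,4,3
7,4,2,1
6,5,3
6,5,2,1
6,4,3,1
5,4,3,2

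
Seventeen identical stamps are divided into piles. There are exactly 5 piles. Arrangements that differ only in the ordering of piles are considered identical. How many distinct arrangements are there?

47

There are too many to list fully; the first 12 (by largest part) are:
1+1+1+1+13
1+1+1+2+12
1+1+1+3+11
1+1+2+2+11
1+1+1+4+10
1+1+2+3+10
1+2+2+2+10
1+1+1+5+9
1+1+2+4+9
1+1+3+3+9
1+2+2+3+9
2+2+2+2+9
…and 35 more, for 47 total.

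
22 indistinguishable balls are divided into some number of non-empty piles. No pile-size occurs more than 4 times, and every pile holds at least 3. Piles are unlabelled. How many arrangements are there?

71

A full systematic count gives 71.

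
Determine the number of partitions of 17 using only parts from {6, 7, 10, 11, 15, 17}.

3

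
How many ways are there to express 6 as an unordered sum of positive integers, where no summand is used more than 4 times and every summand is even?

The partitions of 6 that satisfy the conditions:
6
4, 2
2, 2, 2

3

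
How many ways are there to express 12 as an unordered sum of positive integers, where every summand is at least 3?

The partitions of 12 that satisfy the conditions:
12
9,3
8,4
7,5
6,6
6,3,3
5,4,3
4,4,4
3,3,3,3
Counting gives 9.

9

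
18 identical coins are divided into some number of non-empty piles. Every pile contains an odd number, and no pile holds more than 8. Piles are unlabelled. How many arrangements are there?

27

There are too many to list fully; the first 12 (by largest part) are:
1,3,7,7
1,1,1,1,7,7
1,5,5,7
3,3,5,7
1,1,1,3,5,7
1,1,1,1,1,1,5,7
1,1,3,3,3,7
1,1,1,1,1,3,3,7
1,1,1,1,1,1,1,1,3,7
1,1,1,1,1,1,1,1,1,1,1,7
3,5,5,5
1,1,1,5,5,5
…and 15 more, for 27 total.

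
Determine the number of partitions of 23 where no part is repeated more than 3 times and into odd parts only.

A partial list (first 12 by largest part):
23
1, 1, 21
1, 3, 19
1, 5, 17
3, 3, 17
1, 1, 1, 3, 17
1, 7, 15
3, 5, 15
1, 1, 1, 5, 15
1, 1, 3, 3, 15
1, 9, 13
3, 7, 13
…and 29 more, for 41 total.

41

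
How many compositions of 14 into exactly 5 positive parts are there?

Equivalently, choose which 4 of the 13 gaps become plus signs: C(13,4) = 715.

715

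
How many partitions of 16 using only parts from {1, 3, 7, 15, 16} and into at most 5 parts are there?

4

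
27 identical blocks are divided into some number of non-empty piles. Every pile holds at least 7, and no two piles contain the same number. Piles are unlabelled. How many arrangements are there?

11

The partitions of 27 that satisfy the conditions:
27
7,20
8,19
9,18
10,17
11,16
12,15
13,14
7,8,12
7,9,11
8,9,10
Counting gives 11.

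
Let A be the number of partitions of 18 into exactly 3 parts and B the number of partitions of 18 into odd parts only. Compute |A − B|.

Partitions of 18 into exactly 3 parts: 27.
Partitions of 18 into odd parts only: 46.
|27 − 46| = 19.

19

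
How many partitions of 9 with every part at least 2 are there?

8

The partitions of 9 that satisfy the conditions:
9
7 + 2
6 + 3
5 + 4
5 + 2 + 2
4 + 3 + 2
3 + 3 + 3
3 + 2 + 2 + 2
Counting gives 8.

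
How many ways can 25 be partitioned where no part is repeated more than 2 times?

513

Systematic enumeration (by largest part, then next-largest, …) yields 513.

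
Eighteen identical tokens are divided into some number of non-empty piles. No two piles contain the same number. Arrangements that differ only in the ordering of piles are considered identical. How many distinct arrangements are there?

There are too many to list fully; the first 12 (by largest part) are:
18
1+17
2+16
3+15
1+2+15
4+14
1+3+14
5+13
1+4+13
2+3+13
6+12
1+5+12
…and 34 more, for 46 total.

46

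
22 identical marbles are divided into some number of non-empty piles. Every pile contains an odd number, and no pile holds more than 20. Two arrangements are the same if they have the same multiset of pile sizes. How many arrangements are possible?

Systematic enumeration (by largest part, then next-largest, …) yields 88.

88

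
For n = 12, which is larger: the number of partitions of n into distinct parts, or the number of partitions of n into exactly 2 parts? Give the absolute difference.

9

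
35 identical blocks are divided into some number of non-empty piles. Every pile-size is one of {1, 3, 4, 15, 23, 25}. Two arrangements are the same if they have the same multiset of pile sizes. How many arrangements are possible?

109

Direct enumeration gives 109 partitions.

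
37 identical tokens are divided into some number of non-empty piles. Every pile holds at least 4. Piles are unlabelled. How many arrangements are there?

427

Enumerating by decreasing first part gives 427 partitions in all.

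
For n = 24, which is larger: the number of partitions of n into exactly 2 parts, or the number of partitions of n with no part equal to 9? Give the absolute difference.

1387

Partitions of 24 into exactly 2 parts: 12.
Partitions of 24 with no part equal to 9: 1399.
|12 − 1399| = 1387.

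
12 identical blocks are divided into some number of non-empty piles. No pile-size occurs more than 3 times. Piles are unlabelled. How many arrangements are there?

50

A partial list (first 12 by largest part):
12
11,1
10,2
10,1,1
9,3
9,2,1
9,1,1,1
8,4
8,3,1
8,2,2
8,2,1,1
7,5
…and 38 more, for 50 total.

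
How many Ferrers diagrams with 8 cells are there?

22

Listing the qualifying partitions of 8:
8
1+7
2+6
1+1+6
3+5
1+2+5
1+1+1+5
4+4
1+3+4
2+2+4
1+1+2+4
1+1+1+1+4
2+3+3
1+1+3+3
1+2+2+3
1+1+1+2+3
1+1+1+1+1+3
2+2+2+2
1+1+2+2+2
1+1+1+1+2+2
1+1+1+1+1+1+2
1+1+1+1+1+1+1+1
That's 22 in total.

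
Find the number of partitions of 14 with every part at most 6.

Direct enumeration gives 90 partitions.

90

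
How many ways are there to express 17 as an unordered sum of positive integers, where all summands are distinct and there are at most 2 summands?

9

Enumerating:
17
1,16
2,15
3,14
4,13
5,12
6,11
7,10
8,9
That's 9 in total.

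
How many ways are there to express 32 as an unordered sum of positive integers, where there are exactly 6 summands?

709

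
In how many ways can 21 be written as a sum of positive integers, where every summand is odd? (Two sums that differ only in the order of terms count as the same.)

Enumerating by decreasing first part gives 76 partitions in all.

76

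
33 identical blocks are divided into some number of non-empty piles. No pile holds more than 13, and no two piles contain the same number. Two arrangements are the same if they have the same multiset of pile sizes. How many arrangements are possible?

Counting exhaustively, 158 partitions satisfy the conditions.

158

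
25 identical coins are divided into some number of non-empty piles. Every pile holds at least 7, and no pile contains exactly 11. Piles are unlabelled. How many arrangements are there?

9

Enumerating:
25
18 + 7
17 + 8
16 + 9
15 + 10
13 + 12
10 + 8 + 7
9 + 9 + 7
9 + 8 + 8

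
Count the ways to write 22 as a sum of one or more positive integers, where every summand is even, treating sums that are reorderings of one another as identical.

56

There are too many to list fully; the first 12 (by largest part) are:
22
20,2
18,4
18,2,2
16,6
16,4,2
16,2,2,2
14,8
14,6,2
14,4,4
14,4,2,2
14,2,2,2,2
…and 44 more, for 56 total.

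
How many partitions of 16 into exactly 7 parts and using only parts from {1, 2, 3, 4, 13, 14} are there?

10

They are:
4 + 4 + 4 + 1 + 1 + 1 + 1
4 + 4 + 3 + 2 + 1 + 1 + 1
4 + 4 + 2 + 2 + 2 + 1 + 1
4 + 3 + 3 + 3 + 1 + 1 + 1
4 + 3 + 3 + 2 + 2 + 1 + 1
4 + 3 + 2 + 2 + 2 + 2 + 1
4 + 2 + 2 + 2 + 2 + 2 + 2
3 + 3 + 3 + 3 + 2 + 1 + 1
3 + 3 + 3 + 2 + 2 + 2 + 1
3 + 3 + 2 + 2 + 2 + 2 + 2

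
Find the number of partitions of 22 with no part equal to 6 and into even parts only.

34

A partial list (first 12 by largest part):
22
20 + 2
18 + 4
18 + 2 + 2
16 + 4 + 2
16 + 2 + 2 + 2
14 + 8
14 + 4 + 4
14 + 4 + 2 + 2
14 + 2 + 2 + 2 + 2
12 + 10
12 + 8 + 2
…and 22 more, for 34 total.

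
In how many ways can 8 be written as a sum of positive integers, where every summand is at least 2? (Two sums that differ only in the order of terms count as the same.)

7

Enumerating:
8
2, 6
3, 5
4, 4
2, 2, 4
2, 3, 3
2, 2, 2, 2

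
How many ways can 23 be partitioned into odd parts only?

104

Direct enumeration gives 104 partitions.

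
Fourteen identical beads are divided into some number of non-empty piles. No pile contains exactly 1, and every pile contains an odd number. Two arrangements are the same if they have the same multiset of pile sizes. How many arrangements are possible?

4

The partitions of 14 that satisfy the conditions:
3+11
5+9
7+7
3+3+3+5
Counting gives 4.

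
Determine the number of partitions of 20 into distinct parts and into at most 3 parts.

34

A partial list (first 12 by largest part):
20
19 + 1
18 + 2
17 + 3
17 + 2 + 1
16 + 4
16 + 3 + 1
15 + 5
15 + 4 + 1
15 + 3 + 2
14 + 6
14 + 5 + 1
…and 22 more, for 34 total.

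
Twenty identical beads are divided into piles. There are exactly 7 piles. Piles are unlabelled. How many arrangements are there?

Systematic enumeration (by largest part, then next-largest, …) yields 82.

82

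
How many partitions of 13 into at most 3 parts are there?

21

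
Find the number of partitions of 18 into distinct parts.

A partial list (first 12 by largest part):
18
17+1
16+2
15+3
15+2+1
14+4
14+3+1
13+5
13+4+1
13+3+2
12+6
12+5+1
…and 34 more, for 46 total.

46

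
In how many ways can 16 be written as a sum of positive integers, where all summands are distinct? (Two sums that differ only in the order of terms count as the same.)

32

There are too many to list fully; the first 12 (by largest part) are:
16
15+1
14+2
13+3
13+2+1
12+4
12+3+1
11+5
11+4+1
11+3+2
10+6
10+5+1
…and 20 more, for 32 total.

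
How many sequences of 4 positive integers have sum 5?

4

By stars and bars with positive parts, the count is C(4,3) = 4.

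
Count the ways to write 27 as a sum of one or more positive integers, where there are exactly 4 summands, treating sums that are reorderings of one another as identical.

150

Enumerating by decreasing first part gives 150 partitions in all.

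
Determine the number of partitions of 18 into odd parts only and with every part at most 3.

The partitions of 18 that satisfy the conditions:
3+3+3+3+3+3
1+1+1+3+3+3+3+3
1+1+1+1+1+1+3+3+3+3
1+1+1+1+1+1+1+1+1+3+3+3
1+1+1+1+1+1+1+1+1+1+1+1+3+3
1+1+1+1+1+1+1+1+1+1+1+1+1+1+1+3
1+1+1+1+1+1+1+1+1+1+1+1+1+1+1+1+1+1

7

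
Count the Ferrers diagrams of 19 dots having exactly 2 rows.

They are:
18,1
17,2
16,3
15,4
14,5
13,6
12,7
11,8
10,9
That's 9 in total.

9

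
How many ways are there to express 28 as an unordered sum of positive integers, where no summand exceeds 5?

540

Enumerating by decreasing first part gives 540 partitions in all.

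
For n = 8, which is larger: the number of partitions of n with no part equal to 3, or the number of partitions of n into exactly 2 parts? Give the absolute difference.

11

Partitions of 8 with no part equal to 3: 15.
Partitions of 8 into exactly 2 parts: 4.
|15 − 4| = 11.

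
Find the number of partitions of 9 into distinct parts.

The partitions of 9 that satisfy the conditions:
9
1,8
2,7
3,6
1,2,6
4,5
1,3,5
2,3,4
That's 8 in total.

8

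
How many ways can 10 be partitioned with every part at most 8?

40

There are too many to list fully; the first 12 (by largest part) are:
8,2
8,1,1
7,3
7,2,1
7,1,1,1
6,4
6,3,1
6,2,2
6,2,1,1
6,1,1,1,1
5,5
5,4,1
…and 28 more, for 40 total.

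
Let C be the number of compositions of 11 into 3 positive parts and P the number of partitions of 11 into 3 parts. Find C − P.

Compositions: C(10,2) = 45.
Partitions of 11 into exactly 3 parts: 10.
Difference: 45 − 10 = 35.

35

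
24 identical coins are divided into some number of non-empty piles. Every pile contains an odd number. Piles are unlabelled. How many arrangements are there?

Counting exhaustively, 122 partitions satisfy the conditions.

122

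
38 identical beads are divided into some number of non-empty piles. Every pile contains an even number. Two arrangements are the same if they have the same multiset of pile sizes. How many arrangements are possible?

Enumerating by decreasing first part gives 490 partitions in all.

490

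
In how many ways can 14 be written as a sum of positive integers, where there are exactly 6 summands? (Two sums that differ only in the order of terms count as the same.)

20

They are:
1,1,1,1,1,9
1,1,1,1,2,8
1,1,1,1,3,7
1,1,1,2,2,7
1,1,1,1,4,6
1,1,1,2,3,6
1,1,2,2,2,6
1,1,1,1,5,5
1,1,1,2,4,5
1,1,1,3,3,5
1,1,2,2,3,5
1,2,2,2,2,5
1,1,1,3,4,4
1,1,2,2,4,4
1,1,2,3,3,4
1,2,2,2,3,4
2,2,2,2,2,4
1,1,3,3,3,3
1,2,2,3,3,3
2,2,2,2,3,3
That's 20 in total.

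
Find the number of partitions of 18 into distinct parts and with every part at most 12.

36

A partial list (first 12 by largest part):
6 + 12
1 + 5 + 12
2 + 4 + 12
1 + 2 + 3 + 12
7 + 11
1 + 6 + 11
2 + 5 + 11
3 + 4 + 11
1 + 2 + 4 + 11
8 + 10
1 + 7 + 10
2 + 6 + 10
…and 24 more, for 36 total.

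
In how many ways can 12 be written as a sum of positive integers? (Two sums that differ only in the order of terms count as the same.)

Enumerating by decreasing first part gives 77 partitions in all.

77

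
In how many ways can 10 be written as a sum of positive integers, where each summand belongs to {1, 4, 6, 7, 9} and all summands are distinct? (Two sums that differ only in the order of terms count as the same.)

Listing the qualifying partitions of 10:
9 + 1
6 + 4

2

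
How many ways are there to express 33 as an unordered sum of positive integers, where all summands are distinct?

448

A full systematic count gives 448.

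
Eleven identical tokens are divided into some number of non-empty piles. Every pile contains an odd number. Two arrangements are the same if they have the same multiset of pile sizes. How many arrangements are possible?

12

Enumerating:
11
9 + 1 + 1
7 + 3 + 1
7 + 1 + 1 + 1 + 1
5 + 5 + 1
5 + 3 + 3
5 + 3 + 1 + 1 + 1
5 + 1 + 1 + 1 + 1 + 1 + 1
3 + 3 + 3 + 1 + 1
3 + 3 + 1 + 1 + 1 + 1 + 1
3 + 1 + 1 + 1 + 1 + 1 + 1 + 1 + 1
1 + 1 + 1 + 1 + 1 + 1 + 1 + 1 + 1 + 1 + 1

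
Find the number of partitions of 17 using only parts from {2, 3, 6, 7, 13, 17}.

Enumerating:
17
13 + 2 + 2
7 + 7 + 3
7 + 6 + 2 + 2
7 + 3 + 3 + 2 + 2
7 + 2 + 2 + 2 + 2 + 2
6 + 6 + 3 + 2
6 + 3 + 3 + 3 + 2
6 + 3 + 2 + 2 + 2 + 2
3 + 3 + 3 + 3 + 3 + 2
3 + 3 + 3 + 2 + 2 + 2 + 2
3 + 2 + 2 + 2 + 2 + 2 + 2 + 2

12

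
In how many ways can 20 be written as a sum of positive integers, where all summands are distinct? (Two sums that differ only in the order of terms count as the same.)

64

A partial list (first 12 by largest part):
20
19+1
18+2
17+3
17+2+1
16+4
16+3+1
15+5
15+4+1
15+3+2
14+6
14+5+1
…and 52 more, for 64 total.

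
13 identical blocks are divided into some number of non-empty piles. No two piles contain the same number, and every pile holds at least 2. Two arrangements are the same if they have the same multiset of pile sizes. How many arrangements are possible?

Enumerating:
13
11, 2
10, 3
9, 4
8, 5
8, 3, 2
7, 6
7, 4, 2
6, 5, 2
6, 4, 3
Counting gives 10.

10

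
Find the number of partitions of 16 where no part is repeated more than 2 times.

89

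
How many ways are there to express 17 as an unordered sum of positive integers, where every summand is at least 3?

They are:
17
14,3
13,4
12,5
11,6
11,3,3
10,7
10,4,3
9,8
9,5,3
9,4,4
8,6,3
8,5,4
8,3,3,3
7,7,3
7,6,4
7,5,5
7,4,3,3
6,6,5
6,5,3,3
6,4,4,3
5,5,4,3
5,4,4,4
5,3,3,3,3
4,4,3,3,3
That's 25 in total.

25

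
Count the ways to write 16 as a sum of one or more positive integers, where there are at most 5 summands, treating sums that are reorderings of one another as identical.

101

Counting exhaustively, 101 partitions satisfy the conditions.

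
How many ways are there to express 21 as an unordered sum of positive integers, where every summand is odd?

There are 76 such partitions.

76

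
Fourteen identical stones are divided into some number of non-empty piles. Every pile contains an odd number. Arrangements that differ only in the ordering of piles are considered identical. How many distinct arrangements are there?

Listing the qualifying partitions of 14:
13 + 1
11 + 3
11 + 1 + 1 + 1
9 + 5
9 + 3 + 1 + 1
9 + 1 + 1 + 1 + 1 + 1
7 + 7
7 + 5 + 1 + 1
7 + 3 + 3 + 1
7 + 3 + 1 + 1 + 1 + 1
7 + 1 + 1 + 1 + 1 + 1 + 1 + 1
5 + 5 + 3 + 1
5 + 5 + 1 + 1 + 1 + 1
5 + 3 + 3 + 3
5 + 3 + 3 + 1 + 1 + 1
5 + 3 + 1 + 1 + 1 + 1 + 1 + 1
5 + 1 + 1 + 1 + 1 + 1 + 1 + 1 + 1 + 1
3 + 3 + 3 + 3 + 1 + 1
3 + 3 + 3 + 1 + 1 + 1 + 1 + 1
3 + 3 + 1 + 1 + 1 + 1 + 1 + 1 + 1 + 1
3 + 1 + 1 + 1 + 1 + 1 + 1 + 1 + 1 + 1 + 1 + 1
1 + 1 + 1 + 1 + 1 + 1 + 1 + 1 + 1 + 1 + 1 + 1 + 1 + 1

22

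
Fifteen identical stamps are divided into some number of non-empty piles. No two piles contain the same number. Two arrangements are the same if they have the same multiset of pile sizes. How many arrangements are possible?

A partial list (first 12 by largest part):
15
14+1
13+2
12+3
12+2+1
11+4
11+3+1
10+5
10+4+1
10+3+2
9+6
9+5+1
…and 15 more, for 27 total.

27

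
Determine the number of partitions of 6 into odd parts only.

Enumerating:
5, 1
3, 3
3, 1, 1, 1
1, 1, 1, 1, 1, 1
Counting gives 4.

4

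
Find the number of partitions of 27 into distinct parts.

Enumerating by decreasing first part gives 192 partitions in all.

192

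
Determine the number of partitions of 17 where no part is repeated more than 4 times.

205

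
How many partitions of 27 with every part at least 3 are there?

191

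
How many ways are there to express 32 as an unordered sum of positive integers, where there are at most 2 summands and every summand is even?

9

They are:
32
30 + 2
28 + 4
26 + 6
24 + 8
22 + 10
20 + 12
18 + 14
16 + 16
Counting gives 9.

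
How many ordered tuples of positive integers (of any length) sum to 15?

16384

Each of the 14 gaps between 15 units is either a break or not: 2^14 = 16384.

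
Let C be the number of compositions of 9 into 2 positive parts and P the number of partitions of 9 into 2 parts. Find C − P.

Compositions: C(8,1) = 8.
Partitions of 9 into exactly 2 parts: 4.
Difference: 8 − 4 = 4.

4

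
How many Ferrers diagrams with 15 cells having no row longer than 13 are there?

Direct enumeration gives 174 partitions.

174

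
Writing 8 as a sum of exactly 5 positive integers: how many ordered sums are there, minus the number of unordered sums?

Ordered (compositions into 5 parts): C(7,4) = 35.
Unordered (partitions into 5 parts): 3.
Difference: 35 − 3 = 32.

32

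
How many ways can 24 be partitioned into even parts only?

77

Direct enumeration gives 77 partitions.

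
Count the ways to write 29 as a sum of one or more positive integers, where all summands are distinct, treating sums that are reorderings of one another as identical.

A full systematic count gives 256.

256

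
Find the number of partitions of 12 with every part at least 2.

The partitions of 12 that satisfy the conditions:
12
10,2
9,3
8,4
8,2,2
7,5
7,3,2
6,6
6,4,2
6,3,3
6,2,2,2
5,5,2
5,4,3
5,3,2,2
4,4,4
4,4,2,2
4,3,3,2
4,2,2,2,2
3,3,3,3
3,3,2,2,2
2,2,2,2,2,2

21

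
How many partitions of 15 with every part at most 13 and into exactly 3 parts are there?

19

The partitions of 15 that satisfy the conditions:
13,1,1
12,2,1
11,3,1
11,2,2
10,4,1
10,3,2
9,5,1
9,4,2
9,3,3
8,6,1
8,5,2
8,4,3
7,7,1
7,6,2
7,5,3
7,4,4
6,6,3
6,5,4
5,5,5
That's 19 in total.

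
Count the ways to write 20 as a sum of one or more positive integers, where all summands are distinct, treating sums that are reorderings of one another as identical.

There are too many to list fully; the first 12 (by largest part) are:
20
19,1
18,2
17,3
17,2,1
16,4
16,3,1
15,5
15,4,1
15,3,2
14,6
14,5,1
…and 52 more, for 64 total.

64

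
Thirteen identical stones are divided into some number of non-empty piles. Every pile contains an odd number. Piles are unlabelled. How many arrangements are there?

Listing the qualifying partitions of 13:
13
1, 1, 11
1, 3, 9
1, 1, 1, 1, 9
1, 5, 7
3, 3, 7
1, 1, 1, 3, 7
1, 1, 1, 1, 1, 1, 7
3, 5, 5
1, 1, 1, 5, 5
1, 1, 3, 3, 5
1, 1, 1, 1, 1, 3, 5
1, 1, 1, 1, 1, 1, 1, 1, 5
1, 3, 3, 3, 3
1, 1, 1, 1, 3, 3, 3
1, 1, 1, 1, 1, 1, 1, 3, 3
1, 1, 1, 1, 1, 1, 1, 1, 1, 1, 3
1, 1, 1, 1, 1, 1, 1, 1, 1, 1, 1, 1, 1
That's 18 in total.

18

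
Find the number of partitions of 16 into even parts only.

22

They are:
16
14,2
12,4
12,2,2
10,6
10,4,2
10,2,2,2
8,8
8,6,2
8,4,4
8,4,2,2
8,2,2,2,2
6,6,4
6,6,2,2
6,4,4,2
6,4,2,2,2
6,2,2,2,2,2
4,4,4,4
4,4,4,2,2
4,4,2,2,2,2
4,2,2,2,2,2,2
2,2,2,2,2,2,2,2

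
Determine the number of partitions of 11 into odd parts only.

12

They are:
11
9, 1, 1
7, 3, 1
7, 1, 1, 1, 1
5, 5, 1
5, 3, 3
5, 3, 1, 1, 1
5, 1, 1, 1, 1, 1, 1
3, 3, 3, 1, 1
3, 3, 1, 1, 1, 1, 1
3, 1, 1, 1, 1, 1, 1, 1, 1
1, 1, 1, 1, 1, 1, 1, 1, 1, 1, 1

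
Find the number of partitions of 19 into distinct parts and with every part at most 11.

There are too many to list fully; the first 12 (by largest part) are:
8, 11
1, 7, 11
2, 6, 11
3, 5, 11
1, 2, 5, 11
1, 3, 4, 11
9, 10
1, 8, 10
2, 7, 10
3, 6, 10
1, 2, 6, 10
4, 5, 10
…and 23 more, for 35 total.

35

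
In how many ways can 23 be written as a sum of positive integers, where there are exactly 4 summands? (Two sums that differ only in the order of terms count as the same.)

A full systematic count gives 94.

94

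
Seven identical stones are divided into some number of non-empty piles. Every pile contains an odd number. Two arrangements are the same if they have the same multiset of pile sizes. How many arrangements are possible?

They are:
7
1,1,5
1,3,3
1,1,1,1,3
1,1,1,1,1,1,1

5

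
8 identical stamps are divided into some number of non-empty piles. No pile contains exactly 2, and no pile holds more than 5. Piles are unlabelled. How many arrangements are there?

8

Enumerating:
5,3
5,1,1,1
4,4
4,3,1
4,1,1,1,1
3,3,1,1
3,1,1,1,1,1
1,1,1,1,1,1,1,1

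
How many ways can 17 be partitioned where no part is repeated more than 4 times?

Systematic enumeration (by largest part, then next-largest, …) yields 205.

205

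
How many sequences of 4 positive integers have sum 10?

84

Equivalently, choose which 3 of the 9 gaps become plus signs: C(9,3) = 84.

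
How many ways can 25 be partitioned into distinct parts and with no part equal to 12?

Counting exhaustively, 125 partitions satisfy the conditions.

125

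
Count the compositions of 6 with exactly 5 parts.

5

A composition of 6 into 5 positive parts is chosen by placing 4 dividers among the 5 gaps between 6 units: C(5,4) = 5.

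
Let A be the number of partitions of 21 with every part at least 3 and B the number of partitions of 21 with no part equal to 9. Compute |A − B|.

Partitions of 21 with every part at least 3: 60.
Partitions of 21 with no part equal to 9: 715.
|60 − 715| = 655.

655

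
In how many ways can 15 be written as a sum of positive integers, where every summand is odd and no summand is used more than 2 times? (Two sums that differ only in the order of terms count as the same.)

9

They are:
15
1+1+13
1+3+11
1+5+9
3+3+9
1+7+7
3+5+7
1+1+3+3+7
1+1+3+5+5
That's 9 in total.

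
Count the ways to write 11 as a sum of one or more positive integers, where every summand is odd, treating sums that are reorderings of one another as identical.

The partitions of 11 that satisfy the conditions:
11
9+1+1
7+3+1
7+1+1+1+1
5+5+1
5+3+3
5+3+1+1+1
5+1+1+1+1+1+1
3+3+3+1+1
3+3+1+1+1+1+1
3+1+1+1+1+1+1+1+1
1+1+1+1+1+1+1+1+1+1+1

12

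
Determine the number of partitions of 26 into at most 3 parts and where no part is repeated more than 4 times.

70

A partial list (first 12 by largest part):
26
25,1
24,2
24,1,1
23,3
23,2,1
22,4
22,3,1
22,2,2
21,5
21,4,1
21,3,2
…and 58 more, for 70 total.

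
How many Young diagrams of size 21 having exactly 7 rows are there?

There are 105 such partitions.

105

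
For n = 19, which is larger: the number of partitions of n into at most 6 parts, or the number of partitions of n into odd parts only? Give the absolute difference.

Partitions of 19 into at most 6 parts: 235.
Partitions of 19 into odd parts only: 54.
|235 − 54| = 181.

181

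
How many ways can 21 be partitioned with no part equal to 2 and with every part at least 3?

60

A partial list (first 12 by largest part):
21
3 + 18
4 + 17
5 + 16
6 + 15
3 + 3 + 15
7 + 14
3 + 4 + 14
8 + 13
3 + 5 + 13
4 + 4 + 13
9 + 12
…and 48 more, for 60 total.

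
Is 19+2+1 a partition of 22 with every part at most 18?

No

The parts sum to 22, and the condition 'no summand exceeds 18' is violated.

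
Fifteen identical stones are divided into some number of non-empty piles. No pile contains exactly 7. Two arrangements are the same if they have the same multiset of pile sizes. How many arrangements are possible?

154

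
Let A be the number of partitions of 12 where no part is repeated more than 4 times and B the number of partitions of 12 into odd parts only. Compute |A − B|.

45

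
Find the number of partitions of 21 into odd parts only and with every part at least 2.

12

They are:
21
3, 3, 15
3, 5, 13
3, 7, 11
5, 5, 11
3, 9, 9
5, 7, 9
3, 3, 3, 3, 9
7, 7, 7
3, 3, 3, 5, 7
3, 3, 5, 5, 5
3, 3, 3, 3, 3, 3, 3
That's 12 in total.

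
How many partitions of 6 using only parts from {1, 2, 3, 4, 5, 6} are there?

11

Enumerating:
6
5 + 1
4 + 2
4 + 1 + 1
3 + 3
3 + 2 + 1
3 + 1 + 1 + 1
2 + 2 + 2
2 + 2 + 1 + 1
2 + 1 + 1 + 1 + 1
1 + 1 + 1 + 1 + 1 + 1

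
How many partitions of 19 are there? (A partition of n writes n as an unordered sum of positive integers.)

490

Systematic enumeration (by largest part, then next-largest, …) yields 490.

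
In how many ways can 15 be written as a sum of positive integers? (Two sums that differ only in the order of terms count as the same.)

176

Direct enumeration gives 176 partitions.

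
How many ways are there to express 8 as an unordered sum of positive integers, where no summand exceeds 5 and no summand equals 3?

11

Enumerating:
1,2,5
1,1,1,5
4,4
2,2,4
1,1,2,4
1,1,1,1,4
2,2,2,2
1,1,2,2,2
1,1,1,1,2,2
1,1,1,1,1,1,2
1,1,1,1,1,1,1,1
That's 11 in total.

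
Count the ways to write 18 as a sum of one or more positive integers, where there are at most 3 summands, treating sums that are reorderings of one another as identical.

37

A partial list (first 12 by largest part):
18
17, 1
16, 2
16, 1, 1
15, 3
15, 2, 1
14, 4
14, 3, 1
14, 2, 2
13, 5
13, 4, 1
13, 3, 2
…and 25 more, for 37 total.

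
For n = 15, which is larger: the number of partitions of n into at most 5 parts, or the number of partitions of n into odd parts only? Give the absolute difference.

Partitions of 15 into at most 5 parts: 84.
Partitions of 15 into odd parts only: 27.
|84 − 27| = 57.

57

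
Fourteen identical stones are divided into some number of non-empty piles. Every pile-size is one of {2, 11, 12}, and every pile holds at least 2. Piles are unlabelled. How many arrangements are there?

They are:
12,2
2,2,2,2,2,2,2
That's 2 in total.

2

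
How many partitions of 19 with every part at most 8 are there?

352

Systematic enumeration (by largest part, then next-largest, …) yields 352.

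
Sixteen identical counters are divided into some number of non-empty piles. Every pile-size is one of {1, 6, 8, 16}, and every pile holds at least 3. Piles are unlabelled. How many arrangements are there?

Enumerating:
16
8,8
That's 2 in total.

2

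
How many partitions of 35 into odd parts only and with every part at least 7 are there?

10

The partitions of 35 that satisfy the conditions:
35
7,7,21
7,9,19
7,11,17
9,9,17
7,13,15
9,11,15
9,13,13
11,11,13
7,7,7,7,7
Counting gives 10.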